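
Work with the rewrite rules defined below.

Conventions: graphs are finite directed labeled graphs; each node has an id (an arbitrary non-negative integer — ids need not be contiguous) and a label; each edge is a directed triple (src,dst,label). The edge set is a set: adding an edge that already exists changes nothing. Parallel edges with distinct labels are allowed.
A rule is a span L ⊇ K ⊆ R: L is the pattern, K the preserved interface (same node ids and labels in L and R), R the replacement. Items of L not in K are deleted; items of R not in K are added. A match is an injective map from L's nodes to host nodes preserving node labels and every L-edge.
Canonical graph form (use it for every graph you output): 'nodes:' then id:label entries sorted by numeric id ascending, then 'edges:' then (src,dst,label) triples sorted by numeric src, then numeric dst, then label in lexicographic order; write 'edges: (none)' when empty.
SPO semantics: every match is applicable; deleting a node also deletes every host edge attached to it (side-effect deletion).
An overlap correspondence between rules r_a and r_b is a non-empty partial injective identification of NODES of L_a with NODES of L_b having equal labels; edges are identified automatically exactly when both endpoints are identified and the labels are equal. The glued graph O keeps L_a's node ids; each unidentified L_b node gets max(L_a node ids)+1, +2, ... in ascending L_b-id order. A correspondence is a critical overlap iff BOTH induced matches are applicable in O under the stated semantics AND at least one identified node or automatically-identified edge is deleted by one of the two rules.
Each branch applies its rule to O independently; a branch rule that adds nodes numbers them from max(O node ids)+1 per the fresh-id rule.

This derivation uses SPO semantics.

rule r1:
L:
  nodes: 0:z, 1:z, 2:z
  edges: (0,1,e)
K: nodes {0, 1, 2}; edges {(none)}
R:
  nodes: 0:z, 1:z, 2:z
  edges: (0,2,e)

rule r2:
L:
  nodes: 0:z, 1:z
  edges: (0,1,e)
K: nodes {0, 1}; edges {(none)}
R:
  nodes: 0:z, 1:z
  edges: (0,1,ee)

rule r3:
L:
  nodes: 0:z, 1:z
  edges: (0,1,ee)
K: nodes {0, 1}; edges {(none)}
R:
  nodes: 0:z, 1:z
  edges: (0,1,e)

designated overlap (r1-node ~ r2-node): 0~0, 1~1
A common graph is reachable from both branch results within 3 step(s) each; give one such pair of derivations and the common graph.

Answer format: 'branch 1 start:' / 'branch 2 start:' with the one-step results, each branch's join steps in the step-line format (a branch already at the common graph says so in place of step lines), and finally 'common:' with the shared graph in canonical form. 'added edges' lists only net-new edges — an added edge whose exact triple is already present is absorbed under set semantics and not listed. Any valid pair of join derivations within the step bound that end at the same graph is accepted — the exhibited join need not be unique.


branch 1 start:
nodes: 0:z, 1:z, 2:z
edges: (0,2,e)
branch 2 start:
nodes: 0:z, 1:z, 2:z
edges: (0,1,ee)
branch 1 step 1: rule r1; match: 0->0, 1->2, 2->1; deleted nodes (none); deleted edges (0,2,e); added nodes (none); added edges (0,1,e); result: nodes: 0:z, 1:z, 2:z edges: (0,1,e)
branch 2 step 1: rule r3; match: 0->0, 1->1; deleted nodes (none); deleted edges (0,1,ee); added nodes (none); added edges (0,1,e); result: nodes: 0:z, 1:z, 2:z edges: (0,1,e)
common:
nodes: 0:z, 1:z, 2:z
edges: (0,1,e)


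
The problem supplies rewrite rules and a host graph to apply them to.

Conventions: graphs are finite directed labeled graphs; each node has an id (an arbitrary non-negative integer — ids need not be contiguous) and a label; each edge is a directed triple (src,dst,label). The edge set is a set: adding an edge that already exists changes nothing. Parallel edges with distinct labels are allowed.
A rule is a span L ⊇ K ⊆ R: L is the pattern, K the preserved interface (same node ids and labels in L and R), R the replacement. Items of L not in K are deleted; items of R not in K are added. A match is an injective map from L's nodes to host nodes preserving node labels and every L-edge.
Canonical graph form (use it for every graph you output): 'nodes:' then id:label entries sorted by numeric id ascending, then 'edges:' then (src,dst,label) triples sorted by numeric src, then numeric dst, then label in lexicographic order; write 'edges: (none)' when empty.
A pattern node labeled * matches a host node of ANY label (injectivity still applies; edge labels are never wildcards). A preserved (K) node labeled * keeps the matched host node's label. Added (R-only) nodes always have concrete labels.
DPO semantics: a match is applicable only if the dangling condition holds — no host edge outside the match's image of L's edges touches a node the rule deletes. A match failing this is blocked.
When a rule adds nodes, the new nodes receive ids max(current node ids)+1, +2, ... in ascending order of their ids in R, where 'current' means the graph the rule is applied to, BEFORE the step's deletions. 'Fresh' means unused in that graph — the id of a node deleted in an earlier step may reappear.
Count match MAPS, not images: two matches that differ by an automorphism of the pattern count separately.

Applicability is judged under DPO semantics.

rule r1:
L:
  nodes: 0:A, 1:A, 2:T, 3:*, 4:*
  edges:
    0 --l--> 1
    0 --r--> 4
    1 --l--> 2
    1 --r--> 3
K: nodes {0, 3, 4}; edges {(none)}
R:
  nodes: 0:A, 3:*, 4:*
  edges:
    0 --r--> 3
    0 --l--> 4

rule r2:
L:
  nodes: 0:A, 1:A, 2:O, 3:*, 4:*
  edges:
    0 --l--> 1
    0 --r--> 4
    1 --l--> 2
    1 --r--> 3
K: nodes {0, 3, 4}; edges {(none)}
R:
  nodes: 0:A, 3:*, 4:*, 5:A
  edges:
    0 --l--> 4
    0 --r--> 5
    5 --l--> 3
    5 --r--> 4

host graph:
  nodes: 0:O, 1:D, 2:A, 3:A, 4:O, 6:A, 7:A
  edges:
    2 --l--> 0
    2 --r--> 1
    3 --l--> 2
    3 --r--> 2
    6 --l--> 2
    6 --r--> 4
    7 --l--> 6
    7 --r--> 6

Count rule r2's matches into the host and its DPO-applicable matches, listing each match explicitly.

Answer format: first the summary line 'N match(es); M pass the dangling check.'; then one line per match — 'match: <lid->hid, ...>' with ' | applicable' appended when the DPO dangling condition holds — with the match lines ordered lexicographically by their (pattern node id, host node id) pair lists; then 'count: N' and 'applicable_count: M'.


1 match(es); 0 pass the dangling check.
match: 0->6, 1->2, 2->0, 3->1, 4->4
count: 1
applicable_count: 0


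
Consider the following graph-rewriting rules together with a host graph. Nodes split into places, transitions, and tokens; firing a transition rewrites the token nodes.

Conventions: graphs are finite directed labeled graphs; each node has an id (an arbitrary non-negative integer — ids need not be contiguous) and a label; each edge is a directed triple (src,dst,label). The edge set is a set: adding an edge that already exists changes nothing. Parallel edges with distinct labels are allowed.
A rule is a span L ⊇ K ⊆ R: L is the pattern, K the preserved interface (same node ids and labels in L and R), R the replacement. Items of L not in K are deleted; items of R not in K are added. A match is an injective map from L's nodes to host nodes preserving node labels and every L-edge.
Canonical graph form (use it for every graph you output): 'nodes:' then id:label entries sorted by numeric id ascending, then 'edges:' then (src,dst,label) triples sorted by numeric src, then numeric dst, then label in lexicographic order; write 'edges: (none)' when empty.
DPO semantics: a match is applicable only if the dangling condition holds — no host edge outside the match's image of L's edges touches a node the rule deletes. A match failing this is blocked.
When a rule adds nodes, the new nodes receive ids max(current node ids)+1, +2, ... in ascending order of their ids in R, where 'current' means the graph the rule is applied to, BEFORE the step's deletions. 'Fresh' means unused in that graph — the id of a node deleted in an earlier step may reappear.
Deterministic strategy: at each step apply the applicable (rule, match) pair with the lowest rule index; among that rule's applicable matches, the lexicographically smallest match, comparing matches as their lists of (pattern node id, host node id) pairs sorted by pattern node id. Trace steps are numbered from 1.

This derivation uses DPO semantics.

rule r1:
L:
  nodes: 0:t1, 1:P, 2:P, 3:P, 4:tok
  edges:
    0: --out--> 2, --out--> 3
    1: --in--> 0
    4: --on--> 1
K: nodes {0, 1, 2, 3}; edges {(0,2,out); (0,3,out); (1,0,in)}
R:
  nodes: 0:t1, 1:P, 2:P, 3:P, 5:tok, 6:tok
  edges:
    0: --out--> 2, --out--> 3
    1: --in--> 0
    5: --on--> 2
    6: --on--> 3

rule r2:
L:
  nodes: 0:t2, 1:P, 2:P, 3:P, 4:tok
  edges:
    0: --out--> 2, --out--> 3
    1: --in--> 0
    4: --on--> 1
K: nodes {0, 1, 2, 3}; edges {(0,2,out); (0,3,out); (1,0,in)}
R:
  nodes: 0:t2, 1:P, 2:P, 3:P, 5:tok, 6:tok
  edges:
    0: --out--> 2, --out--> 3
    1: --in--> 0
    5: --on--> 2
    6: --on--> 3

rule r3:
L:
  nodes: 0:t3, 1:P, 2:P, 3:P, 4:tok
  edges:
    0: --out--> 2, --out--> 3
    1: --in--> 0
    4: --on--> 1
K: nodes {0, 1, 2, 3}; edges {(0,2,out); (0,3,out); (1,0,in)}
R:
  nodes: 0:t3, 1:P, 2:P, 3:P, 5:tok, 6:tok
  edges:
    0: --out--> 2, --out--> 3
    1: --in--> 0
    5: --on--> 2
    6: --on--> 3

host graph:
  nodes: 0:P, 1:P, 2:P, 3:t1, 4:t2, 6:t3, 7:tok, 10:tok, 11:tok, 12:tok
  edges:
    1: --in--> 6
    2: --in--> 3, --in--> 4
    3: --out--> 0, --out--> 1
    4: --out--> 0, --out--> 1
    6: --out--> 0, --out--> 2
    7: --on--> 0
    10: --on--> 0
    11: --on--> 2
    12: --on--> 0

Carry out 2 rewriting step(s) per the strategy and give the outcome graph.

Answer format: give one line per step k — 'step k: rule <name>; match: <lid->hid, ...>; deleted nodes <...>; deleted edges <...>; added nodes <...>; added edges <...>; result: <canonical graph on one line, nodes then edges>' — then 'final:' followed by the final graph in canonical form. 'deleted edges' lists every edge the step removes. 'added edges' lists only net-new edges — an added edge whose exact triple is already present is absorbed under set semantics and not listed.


step 1: rule r1; match: 0->3, 1->2, 2->0, 3->1, 4->11; deleted nodes 11; deleted edges (11,2,on); added nodes 13, 14; added edges (13,0,on); (14,1,on); result: nodes: 0:P, 1:P, 2:P, 3:t1, 4:t2, 6:t3, 7:tok, 10:tok, 12:tok, 13:tok, 14:tok edges: (1,6,in); (2,3,in); (2,4,in); (3,0,out); (3,1,out); (4,0,out); (4,1,out); (6,0,out); (6,2,out); (7,0,on); (10,0,on); (12,0,on); (13,0,on); (14,1,on)
step 2: rule r3; match: 0->6, 1->1, 2->0, 3->2, 4->14; deleted nodes 14; deleted edges (14,1,on); added nodes 15, 16; added edges (15,0,on); (16,2,on); result: nodes: 0:P, 1:P, 2:P, 3:t1, 4:t2, 6:t3, 7:tok, 10:tok, 12:tok, 13:tok, 15:tok, 16:tok edges: (1,6,in); (2,3,in); (2,4,in); (3,0,out); (3,1,out); (4,0,out); (4,1,out); (6,0,out); (6,2,out); (7,0,on); (10,0,on); (12,0,on); (13,0,on); (15,0,on); (16,2,on)
final:
nodes: 0:P, 1:P, 2:P, 3:t1, 4:t2, 6:t3, 7:tok, 10:tok, 12:tok, 13:tok, 15:tok, 16:tok
edges: (1,6,in); (2,3,in); (2,4,in); (3,0,out); (3,1,out); (4,0,out); (4,1,out); (6,0,out); (6,2,out); (7,0,on); (10,0,on); (12,0,on); (13,0,on); (15,0,on); (16,2,on)


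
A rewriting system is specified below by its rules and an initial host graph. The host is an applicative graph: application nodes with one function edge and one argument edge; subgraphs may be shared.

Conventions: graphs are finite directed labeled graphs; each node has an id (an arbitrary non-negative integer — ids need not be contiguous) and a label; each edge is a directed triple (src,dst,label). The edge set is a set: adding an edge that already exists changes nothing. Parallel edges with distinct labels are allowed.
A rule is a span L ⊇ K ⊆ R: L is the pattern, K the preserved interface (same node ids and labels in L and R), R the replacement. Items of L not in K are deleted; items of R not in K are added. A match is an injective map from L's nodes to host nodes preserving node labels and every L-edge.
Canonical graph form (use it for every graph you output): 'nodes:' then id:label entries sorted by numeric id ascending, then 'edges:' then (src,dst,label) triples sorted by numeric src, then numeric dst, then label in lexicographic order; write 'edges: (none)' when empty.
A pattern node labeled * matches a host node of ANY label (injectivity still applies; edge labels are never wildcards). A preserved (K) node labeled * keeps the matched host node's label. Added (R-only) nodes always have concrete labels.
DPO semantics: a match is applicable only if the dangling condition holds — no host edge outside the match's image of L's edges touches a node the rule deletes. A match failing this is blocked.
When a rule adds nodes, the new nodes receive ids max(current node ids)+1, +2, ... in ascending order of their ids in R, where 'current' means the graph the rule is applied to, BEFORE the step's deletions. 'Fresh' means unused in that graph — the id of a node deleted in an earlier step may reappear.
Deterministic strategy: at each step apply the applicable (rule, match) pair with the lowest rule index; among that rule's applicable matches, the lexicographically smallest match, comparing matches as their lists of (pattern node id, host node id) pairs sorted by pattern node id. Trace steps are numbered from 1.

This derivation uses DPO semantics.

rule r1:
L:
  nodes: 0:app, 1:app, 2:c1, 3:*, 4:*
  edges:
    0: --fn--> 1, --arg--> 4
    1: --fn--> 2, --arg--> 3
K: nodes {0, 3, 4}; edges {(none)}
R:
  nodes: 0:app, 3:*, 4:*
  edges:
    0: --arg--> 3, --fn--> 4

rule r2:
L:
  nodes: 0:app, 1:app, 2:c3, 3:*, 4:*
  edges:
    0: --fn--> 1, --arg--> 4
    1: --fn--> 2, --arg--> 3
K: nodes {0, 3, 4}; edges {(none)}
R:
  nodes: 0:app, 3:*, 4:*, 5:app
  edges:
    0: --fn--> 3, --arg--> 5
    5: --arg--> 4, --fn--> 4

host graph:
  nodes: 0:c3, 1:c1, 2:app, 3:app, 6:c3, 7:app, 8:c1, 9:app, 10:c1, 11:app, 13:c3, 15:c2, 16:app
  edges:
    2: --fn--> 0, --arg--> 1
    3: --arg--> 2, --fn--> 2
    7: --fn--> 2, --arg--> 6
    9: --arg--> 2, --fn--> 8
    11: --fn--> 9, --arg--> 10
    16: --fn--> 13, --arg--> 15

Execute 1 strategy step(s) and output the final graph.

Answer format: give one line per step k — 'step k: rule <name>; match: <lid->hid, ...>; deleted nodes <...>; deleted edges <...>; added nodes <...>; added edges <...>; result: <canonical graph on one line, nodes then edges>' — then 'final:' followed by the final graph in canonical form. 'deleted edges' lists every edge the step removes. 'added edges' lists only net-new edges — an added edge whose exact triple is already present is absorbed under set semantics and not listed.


step 1: rule r1; match: 0->11, 1->9, 2->8, 3->2, 4->10; deleted nodes 8, 9; deleted edges (9,2,arg); (9,8,fn); (11,9,fn); (11,10,arg); added nodes (none); added edges (11,2,arg); (11,10,fn); result: nodes: 0:c3, 1:c1, 2:app, 3:app, 6:c3, 7:app, 10:c1, 11:app, 13:c3, 15:c2, 16:app edges: (2,0,fn); (2,1,arg); (3,2,arg); (3,2,fn); (7,2,fn); (7,6,arg); (11,2,arg); (11,10,fn); (16,13,fn); (16,15,arg)
final:
nodes: 0:c3, 1:c1, 2:app, 3:app, 6:c3, 7:app, 10:c1, 11:app, 13:c3, 15:c2, 16:app
edges: (2,0,fn); (2,1,arg); (3,2,arg); (3,2,fn); (7,2,fn); (7,6,arg); (11,2,arg); (11,10,fn); (16,13,fn); (16,15,arg)


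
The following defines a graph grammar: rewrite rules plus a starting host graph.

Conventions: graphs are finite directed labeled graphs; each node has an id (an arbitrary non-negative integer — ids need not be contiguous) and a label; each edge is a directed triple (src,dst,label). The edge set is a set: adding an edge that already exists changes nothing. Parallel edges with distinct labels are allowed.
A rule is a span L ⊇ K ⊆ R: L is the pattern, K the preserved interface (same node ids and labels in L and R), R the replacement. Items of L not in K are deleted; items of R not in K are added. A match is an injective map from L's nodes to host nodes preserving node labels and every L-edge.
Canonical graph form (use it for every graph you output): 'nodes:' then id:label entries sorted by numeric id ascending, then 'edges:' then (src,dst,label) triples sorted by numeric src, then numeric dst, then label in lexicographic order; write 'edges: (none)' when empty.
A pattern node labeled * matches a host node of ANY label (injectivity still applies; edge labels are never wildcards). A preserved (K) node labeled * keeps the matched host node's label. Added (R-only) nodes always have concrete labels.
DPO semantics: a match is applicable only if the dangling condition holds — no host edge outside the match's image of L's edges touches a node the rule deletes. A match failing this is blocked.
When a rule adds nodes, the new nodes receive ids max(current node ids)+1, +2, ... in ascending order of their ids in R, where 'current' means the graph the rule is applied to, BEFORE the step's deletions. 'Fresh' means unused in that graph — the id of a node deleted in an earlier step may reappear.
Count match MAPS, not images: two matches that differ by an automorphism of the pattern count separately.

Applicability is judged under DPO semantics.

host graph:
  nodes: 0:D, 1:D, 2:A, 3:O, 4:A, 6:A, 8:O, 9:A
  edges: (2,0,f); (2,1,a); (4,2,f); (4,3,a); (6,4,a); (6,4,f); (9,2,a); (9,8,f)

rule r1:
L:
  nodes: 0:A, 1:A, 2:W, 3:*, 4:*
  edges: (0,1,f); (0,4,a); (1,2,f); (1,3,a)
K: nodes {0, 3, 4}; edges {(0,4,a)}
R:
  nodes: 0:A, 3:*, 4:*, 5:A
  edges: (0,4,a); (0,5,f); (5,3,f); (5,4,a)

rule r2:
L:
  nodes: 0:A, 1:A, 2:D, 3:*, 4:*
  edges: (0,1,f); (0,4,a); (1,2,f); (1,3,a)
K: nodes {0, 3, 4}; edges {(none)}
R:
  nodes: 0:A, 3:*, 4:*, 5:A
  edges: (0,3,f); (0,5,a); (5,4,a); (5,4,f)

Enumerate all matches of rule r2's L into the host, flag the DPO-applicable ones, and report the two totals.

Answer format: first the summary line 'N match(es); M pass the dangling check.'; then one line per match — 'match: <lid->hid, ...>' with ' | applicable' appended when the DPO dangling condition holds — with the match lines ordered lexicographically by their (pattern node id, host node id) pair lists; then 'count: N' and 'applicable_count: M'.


1 match(es); 0 pass the dangling check.
match: 0->4, 1->2, 2->0, 3->1, 4->3
count: 1
applicable_count: 0


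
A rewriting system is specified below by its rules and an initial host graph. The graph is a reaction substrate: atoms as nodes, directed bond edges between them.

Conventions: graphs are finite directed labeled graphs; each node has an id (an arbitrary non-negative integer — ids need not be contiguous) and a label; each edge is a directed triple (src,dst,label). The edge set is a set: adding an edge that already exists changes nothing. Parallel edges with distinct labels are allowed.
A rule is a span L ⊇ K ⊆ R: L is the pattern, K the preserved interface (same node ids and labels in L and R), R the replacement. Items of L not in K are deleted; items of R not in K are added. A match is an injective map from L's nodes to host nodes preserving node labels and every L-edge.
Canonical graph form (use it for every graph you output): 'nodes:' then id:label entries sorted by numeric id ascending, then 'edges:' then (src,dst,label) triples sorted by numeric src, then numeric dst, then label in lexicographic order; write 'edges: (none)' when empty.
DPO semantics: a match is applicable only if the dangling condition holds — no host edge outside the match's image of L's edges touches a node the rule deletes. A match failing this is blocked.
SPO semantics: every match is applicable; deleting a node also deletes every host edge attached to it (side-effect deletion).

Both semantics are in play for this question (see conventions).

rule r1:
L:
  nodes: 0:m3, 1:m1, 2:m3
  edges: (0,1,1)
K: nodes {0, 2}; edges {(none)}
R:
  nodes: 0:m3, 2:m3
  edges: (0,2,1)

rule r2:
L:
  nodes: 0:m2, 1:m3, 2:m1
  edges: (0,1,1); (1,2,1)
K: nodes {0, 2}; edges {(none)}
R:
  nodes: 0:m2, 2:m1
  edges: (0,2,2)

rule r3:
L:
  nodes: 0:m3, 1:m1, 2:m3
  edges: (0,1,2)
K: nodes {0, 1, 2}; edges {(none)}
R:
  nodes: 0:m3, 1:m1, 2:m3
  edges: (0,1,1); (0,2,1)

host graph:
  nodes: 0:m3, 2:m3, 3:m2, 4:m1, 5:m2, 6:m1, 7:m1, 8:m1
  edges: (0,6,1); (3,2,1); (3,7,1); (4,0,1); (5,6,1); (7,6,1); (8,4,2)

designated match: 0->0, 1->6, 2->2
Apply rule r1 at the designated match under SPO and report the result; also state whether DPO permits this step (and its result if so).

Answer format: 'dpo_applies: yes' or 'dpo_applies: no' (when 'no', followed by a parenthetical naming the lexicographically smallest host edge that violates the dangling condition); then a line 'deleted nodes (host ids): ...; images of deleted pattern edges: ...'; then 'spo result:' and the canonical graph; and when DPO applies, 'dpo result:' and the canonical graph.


dpo_applies: no
(the rule deletes node 6, which keeps host edge (5,6,1) outside the match image — the dangling condition fails, DPO blocks; SPO proceeds and side-deletes such edges)
deleted nodes (host ids): 6; images of deleted pattern edges: (0,6,1)
spo result:
nodes: 0:m3, 2:m3, 3:m2, 4:m1, 5:m2, 7:m1, 8:m1
edges: (0,2,1); (3,2,1); (3,7,1); (4,0,1); (8,4,2)


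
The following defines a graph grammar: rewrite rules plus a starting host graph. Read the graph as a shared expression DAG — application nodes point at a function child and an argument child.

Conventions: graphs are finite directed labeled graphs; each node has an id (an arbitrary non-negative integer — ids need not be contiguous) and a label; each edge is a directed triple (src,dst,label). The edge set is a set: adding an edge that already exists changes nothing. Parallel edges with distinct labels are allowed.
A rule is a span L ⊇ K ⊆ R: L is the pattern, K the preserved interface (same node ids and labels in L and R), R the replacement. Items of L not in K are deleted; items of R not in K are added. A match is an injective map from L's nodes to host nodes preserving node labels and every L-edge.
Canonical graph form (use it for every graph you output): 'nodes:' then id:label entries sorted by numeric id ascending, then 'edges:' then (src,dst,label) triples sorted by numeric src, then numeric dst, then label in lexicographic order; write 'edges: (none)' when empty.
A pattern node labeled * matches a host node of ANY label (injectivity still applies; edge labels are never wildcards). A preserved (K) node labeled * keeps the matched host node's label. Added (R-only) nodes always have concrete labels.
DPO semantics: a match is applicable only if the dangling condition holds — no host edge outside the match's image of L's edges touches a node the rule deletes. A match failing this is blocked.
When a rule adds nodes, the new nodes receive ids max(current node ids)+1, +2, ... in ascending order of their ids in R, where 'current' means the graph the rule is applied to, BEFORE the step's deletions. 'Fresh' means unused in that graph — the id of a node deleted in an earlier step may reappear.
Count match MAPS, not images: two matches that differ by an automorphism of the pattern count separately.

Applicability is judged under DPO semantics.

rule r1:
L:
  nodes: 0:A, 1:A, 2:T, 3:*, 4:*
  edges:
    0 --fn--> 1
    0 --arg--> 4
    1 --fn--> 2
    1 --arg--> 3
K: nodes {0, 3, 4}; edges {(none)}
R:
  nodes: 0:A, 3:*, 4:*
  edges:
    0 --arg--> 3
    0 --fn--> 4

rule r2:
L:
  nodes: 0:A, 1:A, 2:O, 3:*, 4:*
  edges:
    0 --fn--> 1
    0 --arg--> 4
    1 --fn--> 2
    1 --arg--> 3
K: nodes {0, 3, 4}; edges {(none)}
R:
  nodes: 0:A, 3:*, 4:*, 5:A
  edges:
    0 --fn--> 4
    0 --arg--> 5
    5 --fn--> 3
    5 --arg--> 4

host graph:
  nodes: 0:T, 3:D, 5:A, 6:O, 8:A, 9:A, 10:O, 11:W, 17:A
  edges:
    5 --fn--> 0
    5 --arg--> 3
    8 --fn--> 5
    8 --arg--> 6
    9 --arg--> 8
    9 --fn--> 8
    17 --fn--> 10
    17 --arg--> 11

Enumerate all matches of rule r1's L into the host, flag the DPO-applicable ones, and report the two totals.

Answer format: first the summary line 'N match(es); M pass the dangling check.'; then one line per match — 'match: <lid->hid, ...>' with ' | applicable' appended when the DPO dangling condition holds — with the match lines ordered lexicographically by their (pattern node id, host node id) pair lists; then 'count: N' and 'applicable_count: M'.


1 match(es); 1 pass the dangling check.
match: 0->8, 1->5, 2->0, 3->3, 4->6 | applicable
count: 1
applicable_count: 1


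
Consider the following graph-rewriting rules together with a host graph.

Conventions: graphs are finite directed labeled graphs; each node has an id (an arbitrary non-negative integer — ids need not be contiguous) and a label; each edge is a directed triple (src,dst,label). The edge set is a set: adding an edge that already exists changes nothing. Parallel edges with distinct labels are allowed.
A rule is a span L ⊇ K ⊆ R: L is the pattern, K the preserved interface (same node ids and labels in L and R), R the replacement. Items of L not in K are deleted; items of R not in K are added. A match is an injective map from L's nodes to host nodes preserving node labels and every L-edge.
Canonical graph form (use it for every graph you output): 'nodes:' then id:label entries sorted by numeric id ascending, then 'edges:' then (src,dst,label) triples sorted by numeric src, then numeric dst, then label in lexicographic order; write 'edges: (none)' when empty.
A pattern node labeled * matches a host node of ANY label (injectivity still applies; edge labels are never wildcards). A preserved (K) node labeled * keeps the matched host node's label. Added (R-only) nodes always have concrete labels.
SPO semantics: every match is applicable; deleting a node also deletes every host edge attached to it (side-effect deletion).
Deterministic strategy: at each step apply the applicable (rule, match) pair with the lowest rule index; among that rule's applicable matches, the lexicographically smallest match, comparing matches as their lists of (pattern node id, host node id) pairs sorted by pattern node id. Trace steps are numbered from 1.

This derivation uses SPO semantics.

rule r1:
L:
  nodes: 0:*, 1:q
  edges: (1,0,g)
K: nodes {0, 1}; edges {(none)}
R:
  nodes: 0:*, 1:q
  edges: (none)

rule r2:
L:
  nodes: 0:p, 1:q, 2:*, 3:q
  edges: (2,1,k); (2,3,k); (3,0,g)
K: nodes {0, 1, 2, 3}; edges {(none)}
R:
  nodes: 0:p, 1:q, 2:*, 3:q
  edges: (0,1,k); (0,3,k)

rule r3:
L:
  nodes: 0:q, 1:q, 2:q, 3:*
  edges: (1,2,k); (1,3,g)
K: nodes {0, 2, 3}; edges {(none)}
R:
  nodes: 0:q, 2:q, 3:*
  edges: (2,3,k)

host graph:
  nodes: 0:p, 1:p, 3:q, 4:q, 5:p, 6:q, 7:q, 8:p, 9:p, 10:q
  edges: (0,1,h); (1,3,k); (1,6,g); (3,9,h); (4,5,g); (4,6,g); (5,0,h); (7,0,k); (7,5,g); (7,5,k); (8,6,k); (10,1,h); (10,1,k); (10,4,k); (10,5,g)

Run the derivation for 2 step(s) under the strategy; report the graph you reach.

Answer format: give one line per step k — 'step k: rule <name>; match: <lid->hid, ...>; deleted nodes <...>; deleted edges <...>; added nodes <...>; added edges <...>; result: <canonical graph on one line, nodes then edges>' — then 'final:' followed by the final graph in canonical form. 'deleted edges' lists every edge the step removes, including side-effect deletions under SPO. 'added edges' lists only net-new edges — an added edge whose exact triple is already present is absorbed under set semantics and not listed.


step 1: rule r1; match: 0->5, 1->4; deleted nodes (none); deleted edges (4,5,g); added nodes (none); added edges (none); result: nodes: 0:p, 1:p, 3:q, 4:q, 5:p, 6:q, 7:q, 8:p, 9:p, 10:q edges: (0,1,h); (1,3,k); (1,6,g); (3,9,h); (4,6,g); (5,0,h); (7,0,k); (7,5,g); (7,5,k); (8,6,k); (10,1,h); (10,1,k); (10,4,k); (10,5,g)
step 2: rule r1; match: 0->5, 1->7; deleted nodes (none); deleted edges (7,5,g); added nodes (none); added edges (none); result: nodes: 0:p, 1:p, 3:q, 4:q, 5:p, 6:q, 7:q, 8:p, 9:p, 10:q edges: (0,1,h); (1,3,k); (1,6,g); (3,9,h); (4,6,g); (5,0,h); (7,0,k); (7,5,k); (8,6,k); (10,1,h); (10,1,k); (10,4,k); (10,5,g)
final:
nodes: 0:p, 1:p, 3:q, 4:q, 5:p, 6:q, 7:q, 8:p, 9:p, 10:q
edges: (0,1,h); (1,3,k); (1,6,g); (3,9,h); (4,6,g); (5,0,h); (7,0,k); (7,5,k); (8,6,k); (10,1,h); (10,1,k); (10,4,k); (10,5,g)


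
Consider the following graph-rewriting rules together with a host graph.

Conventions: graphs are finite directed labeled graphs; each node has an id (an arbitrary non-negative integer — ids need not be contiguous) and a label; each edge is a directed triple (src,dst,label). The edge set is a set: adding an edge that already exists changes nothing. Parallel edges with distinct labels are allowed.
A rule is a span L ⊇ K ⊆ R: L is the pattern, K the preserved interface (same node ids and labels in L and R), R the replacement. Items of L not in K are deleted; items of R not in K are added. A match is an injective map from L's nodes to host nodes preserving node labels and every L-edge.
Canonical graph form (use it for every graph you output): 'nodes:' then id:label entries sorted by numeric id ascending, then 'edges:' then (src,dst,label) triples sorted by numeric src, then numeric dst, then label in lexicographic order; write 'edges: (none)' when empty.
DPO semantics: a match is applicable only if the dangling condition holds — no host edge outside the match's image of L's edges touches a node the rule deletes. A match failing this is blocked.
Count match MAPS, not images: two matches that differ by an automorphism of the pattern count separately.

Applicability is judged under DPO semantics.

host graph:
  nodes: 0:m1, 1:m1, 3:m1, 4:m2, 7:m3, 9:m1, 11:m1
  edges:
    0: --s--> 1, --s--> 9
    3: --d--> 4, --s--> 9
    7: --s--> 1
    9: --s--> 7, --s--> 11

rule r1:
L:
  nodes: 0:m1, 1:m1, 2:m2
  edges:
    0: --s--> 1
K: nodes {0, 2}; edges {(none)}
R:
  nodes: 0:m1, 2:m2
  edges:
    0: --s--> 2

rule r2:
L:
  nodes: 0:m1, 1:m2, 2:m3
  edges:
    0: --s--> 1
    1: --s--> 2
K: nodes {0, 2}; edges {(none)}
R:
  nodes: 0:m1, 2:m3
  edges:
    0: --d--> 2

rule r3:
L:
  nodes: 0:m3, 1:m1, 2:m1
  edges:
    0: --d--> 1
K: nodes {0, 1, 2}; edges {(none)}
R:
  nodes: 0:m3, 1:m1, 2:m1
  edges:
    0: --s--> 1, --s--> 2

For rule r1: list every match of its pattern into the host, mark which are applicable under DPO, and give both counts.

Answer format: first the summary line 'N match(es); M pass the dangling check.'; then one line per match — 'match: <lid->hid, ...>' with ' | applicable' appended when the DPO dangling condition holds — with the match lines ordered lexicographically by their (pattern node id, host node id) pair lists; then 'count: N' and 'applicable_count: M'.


4 match(es); 1 pass the dangling check.
match: 0->0, 1->1, 2->4
match: 0->0, 1->9, 2->4
match: 0->3, 1->9, 2->4
match: 0->9, 1->11, 2->4 | applicable
count: 4
applicable_count: 1


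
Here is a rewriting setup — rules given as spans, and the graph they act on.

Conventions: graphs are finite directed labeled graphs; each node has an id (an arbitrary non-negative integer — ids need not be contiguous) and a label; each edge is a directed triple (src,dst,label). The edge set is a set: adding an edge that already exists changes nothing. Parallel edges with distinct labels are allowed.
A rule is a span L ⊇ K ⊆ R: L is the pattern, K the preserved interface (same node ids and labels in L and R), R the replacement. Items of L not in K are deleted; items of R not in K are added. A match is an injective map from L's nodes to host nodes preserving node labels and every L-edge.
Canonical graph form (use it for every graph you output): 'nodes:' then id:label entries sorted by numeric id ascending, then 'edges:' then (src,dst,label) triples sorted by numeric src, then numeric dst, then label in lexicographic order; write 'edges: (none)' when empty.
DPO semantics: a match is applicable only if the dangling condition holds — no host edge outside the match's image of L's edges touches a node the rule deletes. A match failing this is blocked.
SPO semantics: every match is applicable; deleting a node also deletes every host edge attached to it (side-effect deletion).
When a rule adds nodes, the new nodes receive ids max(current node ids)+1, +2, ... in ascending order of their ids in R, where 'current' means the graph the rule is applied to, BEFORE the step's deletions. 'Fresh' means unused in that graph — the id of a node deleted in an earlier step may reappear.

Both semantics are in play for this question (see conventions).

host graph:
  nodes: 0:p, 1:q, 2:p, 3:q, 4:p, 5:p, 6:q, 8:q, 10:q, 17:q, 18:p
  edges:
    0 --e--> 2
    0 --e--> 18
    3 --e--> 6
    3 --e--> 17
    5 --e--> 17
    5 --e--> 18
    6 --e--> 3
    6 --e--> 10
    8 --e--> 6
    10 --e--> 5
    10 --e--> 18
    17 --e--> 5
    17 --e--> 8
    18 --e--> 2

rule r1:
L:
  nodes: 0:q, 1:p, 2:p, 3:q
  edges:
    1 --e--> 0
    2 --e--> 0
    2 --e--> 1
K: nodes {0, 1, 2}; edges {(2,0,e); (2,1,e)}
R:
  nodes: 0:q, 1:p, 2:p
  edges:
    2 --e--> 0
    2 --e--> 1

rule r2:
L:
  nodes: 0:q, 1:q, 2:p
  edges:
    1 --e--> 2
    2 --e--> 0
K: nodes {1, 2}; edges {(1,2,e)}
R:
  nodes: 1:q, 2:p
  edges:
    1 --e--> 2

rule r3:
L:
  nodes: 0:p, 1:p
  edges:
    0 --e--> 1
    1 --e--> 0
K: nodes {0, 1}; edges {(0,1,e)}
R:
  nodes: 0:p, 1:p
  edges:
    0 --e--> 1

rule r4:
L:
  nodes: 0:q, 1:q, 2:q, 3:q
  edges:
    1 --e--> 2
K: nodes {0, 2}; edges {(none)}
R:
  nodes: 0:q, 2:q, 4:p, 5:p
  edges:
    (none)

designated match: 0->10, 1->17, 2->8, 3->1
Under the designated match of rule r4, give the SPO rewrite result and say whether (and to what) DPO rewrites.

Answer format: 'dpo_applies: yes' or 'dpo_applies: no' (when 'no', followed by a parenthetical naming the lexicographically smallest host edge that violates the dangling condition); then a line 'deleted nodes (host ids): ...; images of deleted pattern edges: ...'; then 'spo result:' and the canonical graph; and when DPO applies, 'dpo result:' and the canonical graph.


dpo_applies: no
(the rule deletes node 17, which keeps host edge (3,17,e) outside the match image — the dangling condition fails, DPO blocks; SPO proceeds and side-deletes such edges)
deleted nodes (host ids): 1, 17; images of deleted pattern edges: (17,8,e)
spo result:
nodes: 0:p, 2:p, 3:q, 4:p, 5:p, 6:q, 8:q, 10:q, 18:p, 19:p, 20:p
edges: (0,2,e); (0,18,e); (3,6,e); (5,18,e); (6,3,e); (6,10,e); (8,6,e); (10,5,e); (10,18,e); (18,2,e)


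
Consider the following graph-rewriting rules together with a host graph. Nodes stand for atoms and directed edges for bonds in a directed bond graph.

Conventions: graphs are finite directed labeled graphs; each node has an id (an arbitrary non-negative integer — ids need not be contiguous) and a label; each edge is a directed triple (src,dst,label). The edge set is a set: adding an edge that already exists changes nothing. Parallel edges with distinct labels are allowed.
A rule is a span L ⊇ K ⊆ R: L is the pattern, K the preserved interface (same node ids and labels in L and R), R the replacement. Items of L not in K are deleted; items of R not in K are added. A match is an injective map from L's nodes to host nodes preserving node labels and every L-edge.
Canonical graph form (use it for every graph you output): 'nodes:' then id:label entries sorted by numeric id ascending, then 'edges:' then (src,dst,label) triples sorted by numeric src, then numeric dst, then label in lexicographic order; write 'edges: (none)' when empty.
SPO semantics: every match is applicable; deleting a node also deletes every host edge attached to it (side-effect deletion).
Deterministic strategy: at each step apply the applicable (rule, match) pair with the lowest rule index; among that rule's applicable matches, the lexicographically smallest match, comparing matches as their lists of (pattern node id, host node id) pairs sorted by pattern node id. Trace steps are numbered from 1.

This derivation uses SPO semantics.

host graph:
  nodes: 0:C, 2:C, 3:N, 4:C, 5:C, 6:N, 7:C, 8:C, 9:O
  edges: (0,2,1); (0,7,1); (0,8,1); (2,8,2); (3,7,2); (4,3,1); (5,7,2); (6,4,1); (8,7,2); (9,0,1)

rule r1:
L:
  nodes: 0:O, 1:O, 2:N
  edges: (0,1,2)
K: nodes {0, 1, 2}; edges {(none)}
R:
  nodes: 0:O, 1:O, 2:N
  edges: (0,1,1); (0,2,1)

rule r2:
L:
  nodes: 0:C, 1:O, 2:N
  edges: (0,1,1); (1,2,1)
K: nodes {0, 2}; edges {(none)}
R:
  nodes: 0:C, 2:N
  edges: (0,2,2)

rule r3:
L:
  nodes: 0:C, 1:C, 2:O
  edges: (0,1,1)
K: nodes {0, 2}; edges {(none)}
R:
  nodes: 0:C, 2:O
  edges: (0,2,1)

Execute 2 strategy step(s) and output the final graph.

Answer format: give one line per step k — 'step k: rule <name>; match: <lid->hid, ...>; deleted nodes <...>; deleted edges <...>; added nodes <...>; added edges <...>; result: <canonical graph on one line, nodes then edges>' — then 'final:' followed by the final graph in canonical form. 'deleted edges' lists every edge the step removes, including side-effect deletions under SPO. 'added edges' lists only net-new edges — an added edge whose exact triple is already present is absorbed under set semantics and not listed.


step 1: rule r3; match: 0->0, 1->2, 2->9; deleted nodes 2; deleted edges (0,2,1); (2,8,2); added nodes (none); added edges (0,9,1); result: nodes: 0:C, 3:N, 4:C, 5:C, 6:N, 7:C, 8:C, 9:O edges: (0,7,1); (0,8,1); (0,9,1); (3,7,2); (4,3,1); (5,7,2); (6,4,1); (8,7,2); (9,0,1)
step 2: rule r3; match: 0->0, 1->7, 2->9; deleted nodes 7; deleted edges (0,7,1); (3,7,2); (5,7,2); (8,7,2); added nodes (none); added edges (none); result: nodes: 0:C, 3:N, 4:C, 5:C, 6:N, 8:C, 9:O edges: (0,8,1); (0,9,1); (4,3,1); (6,4,1); (9,0,1)
final:
nodes: 0:C, 3:N, 4:C, 5:C, 6:N, 8:C, 9:O
edges: (0,8,1); (0,9,1); (4,3,1); (6,4,1); (9,0,1)


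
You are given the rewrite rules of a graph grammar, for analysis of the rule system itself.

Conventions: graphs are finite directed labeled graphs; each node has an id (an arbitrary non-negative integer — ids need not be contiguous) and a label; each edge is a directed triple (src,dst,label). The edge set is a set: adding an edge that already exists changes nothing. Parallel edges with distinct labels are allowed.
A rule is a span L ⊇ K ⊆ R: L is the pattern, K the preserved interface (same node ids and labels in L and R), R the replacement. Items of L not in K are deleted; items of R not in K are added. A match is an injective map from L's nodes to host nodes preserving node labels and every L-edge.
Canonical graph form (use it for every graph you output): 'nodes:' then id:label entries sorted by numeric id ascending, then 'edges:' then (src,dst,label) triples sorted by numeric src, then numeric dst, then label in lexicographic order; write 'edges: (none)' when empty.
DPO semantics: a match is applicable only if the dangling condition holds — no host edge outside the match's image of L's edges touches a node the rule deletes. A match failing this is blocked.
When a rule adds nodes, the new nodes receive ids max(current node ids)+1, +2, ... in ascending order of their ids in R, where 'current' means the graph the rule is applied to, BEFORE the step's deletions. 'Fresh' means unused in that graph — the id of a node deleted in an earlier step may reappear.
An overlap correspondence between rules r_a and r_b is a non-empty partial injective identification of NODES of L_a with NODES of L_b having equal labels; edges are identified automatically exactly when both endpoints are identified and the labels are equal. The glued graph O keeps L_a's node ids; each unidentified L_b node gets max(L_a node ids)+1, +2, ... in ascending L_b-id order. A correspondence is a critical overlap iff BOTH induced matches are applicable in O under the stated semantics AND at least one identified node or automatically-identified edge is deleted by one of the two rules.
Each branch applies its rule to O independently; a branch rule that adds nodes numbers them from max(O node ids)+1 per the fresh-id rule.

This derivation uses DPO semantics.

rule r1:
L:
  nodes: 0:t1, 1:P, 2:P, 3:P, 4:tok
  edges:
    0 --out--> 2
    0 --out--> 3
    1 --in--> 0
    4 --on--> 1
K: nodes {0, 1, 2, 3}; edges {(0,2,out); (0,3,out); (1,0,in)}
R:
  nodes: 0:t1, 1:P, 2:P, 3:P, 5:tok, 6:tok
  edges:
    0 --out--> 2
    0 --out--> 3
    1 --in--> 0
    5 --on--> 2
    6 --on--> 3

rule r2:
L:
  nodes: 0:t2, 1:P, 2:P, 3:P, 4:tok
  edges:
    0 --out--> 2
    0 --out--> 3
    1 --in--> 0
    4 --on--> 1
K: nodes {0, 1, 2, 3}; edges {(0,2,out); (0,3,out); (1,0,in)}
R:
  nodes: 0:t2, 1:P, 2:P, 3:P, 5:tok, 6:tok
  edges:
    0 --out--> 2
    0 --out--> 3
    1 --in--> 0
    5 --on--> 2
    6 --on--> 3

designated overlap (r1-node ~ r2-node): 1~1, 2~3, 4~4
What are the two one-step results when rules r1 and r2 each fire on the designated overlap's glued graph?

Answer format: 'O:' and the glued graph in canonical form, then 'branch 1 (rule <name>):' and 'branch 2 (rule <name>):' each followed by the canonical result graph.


O:
nodes: 0:t1, 1:P, 2:P, 3:P, 4:tok, 5:t2, 6:P
edges: (0,2,out); (0,3,out); (1,0,in); (1,5,in); (4,1,on); (5,2,out); (5,6,out)
branch 1 (rule r1):
nodes: 0:t1, 1:P, 2:P, 3:P, 5:t2, 6:P, 7:tok, 8:tok
edges: (0,2,out); (0,3,out); (1,0,in); (1,5,in); (5,2,out); (5,6,out); (7,2,on); (8,3,on)
branch 2 (rule r2):
nodes: 0:t1, 1:P, 2:P, 3:P, 5:t2, 6:P, 7:tok, 8:tok
edges: (0,2,out); (0,3,out); (1,0,in); (1,5,in); (5,2,out); (5,6,out); (7,6,on); (8,2,on)
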